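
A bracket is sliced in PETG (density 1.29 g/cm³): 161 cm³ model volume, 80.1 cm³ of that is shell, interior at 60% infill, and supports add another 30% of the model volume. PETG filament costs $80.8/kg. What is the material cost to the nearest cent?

$18.44

Infill region: 161 − 80.1 → 80.9 cm³.
Deposited infill: 0.60 × 80.9 → 48.54 cm³.
Support = 0.30 × 161 = 48.3 cm³.
Deposited volume = 80.1 + 48.54 + 48.3, so 176.94 cm³.
Mass: 176.94 × 1.29 → 228.2526 g.
At $80.8/kg: 228.2526/1000 × 80.8 = $18.44.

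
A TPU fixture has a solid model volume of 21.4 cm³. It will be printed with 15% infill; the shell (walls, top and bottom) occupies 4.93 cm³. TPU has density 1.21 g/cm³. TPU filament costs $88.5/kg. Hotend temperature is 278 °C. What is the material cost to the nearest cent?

Volume inside the shell = 21.4 − 4.93 = 16.47 cm³.
Deposited infill: 0.15 × 16.47 → 2.4705 cm³.
Total printed volume = 4.93 + 2.4705, so 7.4005 cm³.
Mass = 7.4005 × 1.21 = 8.954605 g.
Cost = 8.954605 g / 1000 × $88.5/kg = $0.79.

$0.79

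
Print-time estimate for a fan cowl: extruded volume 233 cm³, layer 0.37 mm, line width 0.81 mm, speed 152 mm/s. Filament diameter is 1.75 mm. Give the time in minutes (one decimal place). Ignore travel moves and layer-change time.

Extrusion cross-section = 0.37 × 0.81 = 0.2997 mm².
Toolpath length = 233 cm³ / 0.2997 mm² = 233000 / 0.2997 = 777444.1 mm.
Time extruding: 777444.1 / 152 → 5114.8 s.
5114.8 s = 85.2 minutes.

85.2 minutes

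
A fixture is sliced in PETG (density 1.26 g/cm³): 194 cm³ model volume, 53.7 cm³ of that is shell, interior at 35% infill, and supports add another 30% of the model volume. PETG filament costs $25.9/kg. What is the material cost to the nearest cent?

$5.25

Volume inside the shell = 194 − 53.7 = 140.3 cm³.
Infill deposited = 0.35 × 140.3 = 49.105 cm³.
Support = 0.30 × 194 = 58.2 cm³.
Total printed volume: 53.7 + 49.105 + 58.2 → 161.005 cm³.
Mass: 161.005 × 1.26 → 202.8663 g.
Cost = 202.8663 g / 1000 × $25.9/kg = $5.25.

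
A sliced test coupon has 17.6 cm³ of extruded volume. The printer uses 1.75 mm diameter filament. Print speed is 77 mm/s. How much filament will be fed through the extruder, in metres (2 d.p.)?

A = π r² = π × 0.875² = 2.4053 mm².
L = 17600 mm³ / 2.4053 mm² = 7317.17 mm, i.e. 7.32 m.

7.32 m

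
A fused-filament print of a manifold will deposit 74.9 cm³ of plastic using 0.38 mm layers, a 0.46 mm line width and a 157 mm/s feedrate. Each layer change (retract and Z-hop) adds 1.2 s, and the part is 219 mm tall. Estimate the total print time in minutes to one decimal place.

57.0 minutes

Bead cross-section = 0.38 × 0.46, so 0.1748 mm².
Total extruded path = 74900/0.1748 = 428489.7 mm.
Extrusion time = 428489.7 / 157, so 2729.2 s.
Layer count = ceil(219 / 0.38) = 577.
Z-hop total = 577 × 1.2 = 692.4 s.
Total = 2729.2 + 692.4 = 3421.6 s = 57.0 minutes.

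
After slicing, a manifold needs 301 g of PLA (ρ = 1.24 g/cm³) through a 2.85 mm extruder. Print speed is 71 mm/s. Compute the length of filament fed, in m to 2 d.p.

38.05 m

Extruded volume: 301/1.24 = 242.7419 cm³ (242741.9 mm³).
Filament cross-section = π × (2.85/2)² = 6.3794 mm².
L = V/A = 242741.9/6.3794 = 38050.9 mm → 38.05 m.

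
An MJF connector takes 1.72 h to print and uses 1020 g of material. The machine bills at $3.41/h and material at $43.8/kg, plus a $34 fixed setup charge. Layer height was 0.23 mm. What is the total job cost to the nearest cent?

Machine cost = 3.41 × 1.72 = $5.8652.
Material cost: 43.8 × 1020/1000 → $44.676.
Adding setup: 5.8652 + 44.676 + 34 → 84.5412 ≈ $84.54.

$84.54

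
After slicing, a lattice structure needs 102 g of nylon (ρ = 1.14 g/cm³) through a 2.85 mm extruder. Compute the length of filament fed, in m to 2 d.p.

Volume = 102 g / 1.14 g·cm⁻³ = 89.4737 cm³ = 89473.7 mm³.
Cross-section of 2.85 mm filament: π·(2.85/2)² = 6.3794 mm².
Length = 89473.7 / 6.3794 = 14025.41 mm = 14.03 m.

14.03 m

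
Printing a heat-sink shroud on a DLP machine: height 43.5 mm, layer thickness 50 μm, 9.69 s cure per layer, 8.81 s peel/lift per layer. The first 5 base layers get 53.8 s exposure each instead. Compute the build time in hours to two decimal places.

Layers = ⌈43.5/0.05⌉ = 870.
Bottom layers: 5 × (53.8 + 8.81) → 313.05 s.
Normal layers = 865 × (9.69 + 8.81), so 16002.5 s.
Total = 313.05 + 16002.5 = 16315.55 s = 4.53 hours.

4.53 hours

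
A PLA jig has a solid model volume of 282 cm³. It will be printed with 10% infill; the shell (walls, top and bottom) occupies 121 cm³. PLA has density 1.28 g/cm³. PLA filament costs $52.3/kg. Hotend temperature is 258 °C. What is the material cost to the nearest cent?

$9.18

Volume inside the shell = 282 − 121, so 161 cm³.
Deposited infill = 0.10 × 161, so 16.1 cm³.
Deposited volume = 121 + 16.1 = 137.1 cm³.
Mass: 137.1 × 1.28 → 175.488 g.
At $52.3/kg: 175.488/1000 × 52.3 = $9.18.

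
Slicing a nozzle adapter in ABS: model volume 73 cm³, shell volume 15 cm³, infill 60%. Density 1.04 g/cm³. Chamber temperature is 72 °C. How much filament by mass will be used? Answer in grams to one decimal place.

Infill region: 73 − 15 → 58 cm³.
Infill deposited: 0.60 × 58 → 34.8 cm³.
Deposited volume = 15 + 34.8, so 49.8 cm³.
Mass = 49.8 × 1.04 = 51.792 g.

51.8 g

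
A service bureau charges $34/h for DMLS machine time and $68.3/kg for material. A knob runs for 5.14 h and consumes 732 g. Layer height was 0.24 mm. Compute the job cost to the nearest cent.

Machine cost: 34 × 5.14 → $174.76.
Material cost: 68.3 × 732/1000 → $49.9956.
Job cost: 174.76 + 49.9956 = 224.7556 ≈ $224.76.

$224.76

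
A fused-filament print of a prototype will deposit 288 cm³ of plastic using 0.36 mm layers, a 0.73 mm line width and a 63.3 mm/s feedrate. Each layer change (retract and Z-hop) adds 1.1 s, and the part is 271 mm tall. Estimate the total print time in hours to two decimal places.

Extrusion cross-section = 0.36 × 0.73, so 0.2628 mm².
Total extruded path = 288000/0.2628 = 1095890.4 mm.
Time extruding = 1095890.4 / 63.3 = 17312.6 s.
Number of layers: 271 / 0.36 → 753 (rounded up).
Layer-change overhead = 753 × 1.1 = 828.3 s.
Total = 17312.6 + 828.3 = 18140.9 s = 5.04 hours.

5.04 hours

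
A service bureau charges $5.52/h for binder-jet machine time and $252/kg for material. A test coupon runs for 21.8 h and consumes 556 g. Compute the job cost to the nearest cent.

$260.45

Machine cost = 5.52 × 21.8, so $120.336.
Material cost = 252 × 556/1000, so $140.112.
Job cost: 120.336 + 140.112 = 260.448 ≈ $260.45.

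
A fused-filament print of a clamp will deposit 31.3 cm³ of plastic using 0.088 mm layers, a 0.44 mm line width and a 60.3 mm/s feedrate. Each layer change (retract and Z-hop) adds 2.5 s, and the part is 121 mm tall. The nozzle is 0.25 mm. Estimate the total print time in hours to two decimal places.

Bead cross-section: 0.088 × 0.44 → 0.03872 mm².
Total extruded path = 31300/0.03872 = 808367.8 mm.
Time extruding = 808367.8 / 60.3, so 13405.8 s.
Layers = ⌈121/0.088⌉ = 1375.
Non-print overhead: 1375 × 2.5 → 3437.5 s.
Total = 13405.8 + 3437.5 = 16843.3 s = 4.68 hours.

4.68 hours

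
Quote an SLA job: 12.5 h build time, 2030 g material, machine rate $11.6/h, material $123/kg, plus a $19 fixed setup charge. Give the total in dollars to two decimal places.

$413.69

Machine-time cost = 11.6 × 12.5 = $145.00.
Feedstock cost = 123 × 2030/1000, so $249.69.
Adding setup: 145.00 + 249.69 + 19 → $413.69.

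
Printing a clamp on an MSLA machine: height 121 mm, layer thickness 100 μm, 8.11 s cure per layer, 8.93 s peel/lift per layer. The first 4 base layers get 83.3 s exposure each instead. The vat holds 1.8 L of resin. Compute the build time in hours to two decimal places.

Layer count = ceil(121 / 0.1) = 1210.
Burn-in layers = 4 × (83.3 + 8.93) = 368.92 s.
Remaining layers = 1206 × (8.11 + 8.93) = 20550.24 s.
Sum: 368.92 + 20550.24 = 20919.16 s → 5.81 hours.

5.81 hours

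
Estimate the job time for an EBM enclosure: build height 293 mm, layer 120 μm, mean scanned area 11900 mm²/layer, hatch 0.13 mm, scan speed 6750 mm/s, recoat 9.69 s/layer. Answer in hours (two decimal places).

15.77 hours

Layer count = ceil(293 / 0.12) = 2442.
Scan path per layer: 11900 / 0.13 → 91538.5 mm.
Scan time per layer = 91538.5 / 6750 = 13.5613 s.
Layer cycle: 13.5613 + 9.69 → 23.2513 s.
2442 layers × 23.2513 s/layer = 56779.6746 s, i.e. 15.77 hours.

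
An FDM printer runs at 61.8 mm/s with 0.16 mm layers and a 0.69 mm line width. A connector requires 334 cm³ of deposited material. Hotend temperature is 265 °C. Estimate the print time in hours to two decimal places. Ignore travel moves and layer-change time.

Line area: 0.16 × 0.69 → 0.1104 mm².
Total extruded path = 334000/0.1104 = 3025362.3 mm.
Time extruding: 3025362.3 / 61.8 → 48954.1 s.
In the requested units: 48954.1 s = 13.60 hours.

13.60 hours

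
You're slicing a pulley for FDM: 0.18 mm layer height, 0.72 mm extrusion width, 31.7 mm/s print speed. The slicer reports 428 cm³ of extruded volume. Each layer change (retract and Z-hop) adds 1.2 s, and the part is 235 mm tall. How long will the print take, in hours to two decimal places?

Bead cross-section = 0.18 × 0.72, so 0.1296 mm².
Path length: 428000 mm³ / 0.1296 mm² → 3302469.1 mm.
Time extruding: 3302469.1 / 31.7 → 104178.8 s.
Number of layers: 235 / 0.18 → 1306 (rounded up).
Non-print overhead: 1306 × 1.2 → 1567.2 s.
Altogether 104178.8 + 1567.2 = 105746 s, i.e. 29.37 hours.

29.37 hours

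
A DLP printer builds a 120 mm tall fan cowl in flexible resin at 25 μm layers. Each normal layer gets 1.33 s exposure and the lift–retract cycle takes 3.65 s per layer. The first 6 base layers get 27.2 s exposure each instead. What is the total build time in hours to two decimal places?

6.68 hours

Layer count = ceil(120 / 0.025) = 4800.
Burn-in layers = 6 × (27.2 + 3.65), so 185.1 s.
Remaining layers = 4794 × (1.33 + 3.65), so 23874.12 s.
Total = 185.1 + 23874.12 = 24059.22 s = 6.68 hours.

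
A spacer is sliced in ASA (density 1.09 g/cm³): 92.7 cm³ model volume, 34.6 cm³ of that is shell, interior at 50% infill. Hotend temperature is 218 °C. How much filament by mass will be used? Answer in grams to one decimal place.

Interior volume = 92.7 − 34.6 = 58.1 cm³.
Deposited infill = 0.50 × 58.1, so 29.05 cm³.
Total extruded = 34.6 + 29.05, so 63.65 cm³.
Mass = 63.65 × 1.09 = 69.3785 g.

69.4 g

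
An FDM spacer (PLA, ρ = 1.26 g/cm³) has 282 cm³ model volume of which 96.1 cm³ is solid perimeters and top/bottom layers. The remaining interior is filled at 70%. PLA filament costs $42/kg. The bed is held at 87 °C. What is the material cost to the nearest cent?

$11.97

Interior volume = 282 − 96.1 = 185.9 cm³.
Infill deposited: 0.70 × 185.9 → 130.13 cm³.
Total extruded = 96.1 + 130.13 = 226.23 cm³.
Mass: 226.23 × 1.26 → 285.0498 g.
At $42/kg: 285.0498/1000 × 42 = $11.97.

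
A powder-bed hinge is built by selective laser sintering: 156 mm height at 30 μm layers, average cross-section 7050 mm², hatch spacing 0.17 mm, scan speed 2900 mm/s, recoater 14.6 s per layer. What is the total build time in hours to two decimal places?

41.74 hours

Layers = ⌈156/0.03⌉ = 5200.
Scan path per layer = 7050 / 0.17 = 41470.6 mm.
Per-layer scan time = 41470.6 / 2900, so 14.3002 s.
Layer cycle: 14.3002 + 14.6 → 28.9002 s.
5200 layers × 28.9002 s/layer = 150281.04 s, i.e. 41.74 hours.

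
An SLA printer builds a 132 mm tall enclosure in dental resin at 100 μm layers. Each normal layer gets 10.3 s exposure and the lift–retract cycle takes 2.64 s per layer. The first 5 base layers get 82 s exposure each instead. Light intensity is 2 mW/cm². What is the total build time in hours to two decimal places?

Number of layers: 132 / 0.1 → 1320 (rounded up).
Base layers = 5 × (82 + 2.64) = 423.2 s.
Remaining layers = 1315 × (10.3 + 2.64), so 17016.1 s.
Total = 423.2 + 17016.1 = 17439.3 s = 4.84 hours.

4.84 hours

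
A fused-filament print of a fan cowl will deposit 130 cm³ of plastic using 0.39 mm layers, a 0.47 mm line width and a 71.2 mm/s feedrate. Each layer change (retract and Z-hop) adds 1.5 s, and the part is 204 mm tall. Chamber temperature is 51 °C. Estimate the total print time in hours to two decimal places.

2.99 hours

Extrusion cross-section = 0.39 × 0.47 = 0.1833 mm².
Total extruded path = 130000/0.1833 = 709219.9 mm.
Extrusion time = 709219.9 / 71.2 = 9961 s.
Number of layers: 204 / 0.39 → 524 (rounded up).
Non-print overhead = 524 × 1.5, so 786 s.
Total = 9961 + 786 = 10747 s = 2.99 hours.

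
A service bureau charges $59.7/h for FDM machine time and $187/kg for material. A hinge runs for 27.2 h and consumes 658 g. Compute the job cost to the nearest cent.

$1746.89

Machine-time cost = 59.7 × 27.2 = $1623.84.
Material cost: 187 × 658/1000 → $123.046.
Job cost: 1623.84 + 123.046 = 1746.886 ≈ $1746.89.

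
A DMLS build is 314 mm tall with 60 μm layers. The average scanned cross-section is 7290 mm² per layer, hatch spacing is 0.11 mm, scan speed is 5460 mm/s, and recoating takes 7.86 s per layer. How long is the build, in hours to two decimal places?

Number of layers: 314 / 0.06 → 5234 (rounded up).
Scan path per layer: 7290 / 0.11 → 66272.7 mm.
Laser time per layer: 66272.7 / 5460 → 12.1379 s.
Layer cycle: 12.1379 + 7.86 → 19.9979 s.
Total: 5234 × 19.9979 s = 104669.0086 s → 29.07 hours.

29.07 hours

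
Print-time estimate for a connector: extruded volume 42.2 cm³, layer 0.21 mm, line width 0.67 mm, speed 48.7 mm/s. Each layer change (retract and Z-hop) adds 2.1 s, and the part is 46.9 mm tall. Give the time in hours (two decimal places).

1.84 hours

Bead cross-section = 0.21 × 0.67 = 0.1407 mm².
Total extruded path = 42200/0.1407 = 299928.9 mm.
Print-move time: 299928.9 / 48.7 → 6158.7 s.
Layer count = ceil(46.9 / 0.21) = 224.
Z-hop total: 224 × 2.1 → 470.4 s.
Total = 6158.7 + 470.4 = 6629.1 s = 1.84 hours.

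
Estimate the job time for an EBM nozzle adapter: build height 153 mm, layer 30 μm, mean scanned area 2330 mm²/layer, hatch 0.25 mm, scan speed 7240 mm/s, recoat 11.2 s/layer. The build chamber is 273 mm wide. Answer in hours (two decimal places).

17.69 hours

Number of layers: 153 / 0.03 → 5100 (rounded up).
Per-layer scan distance: 2330 / 0.25 → 9320 mm.
Beam time per layer = 9320 / 7240, so 1.2873 s.
Per-layer time: 1.2873 + 11.2 → 12.4873 s.
Build time = 5100 × 12.4873 = 63685.23 s = 17.69 hours.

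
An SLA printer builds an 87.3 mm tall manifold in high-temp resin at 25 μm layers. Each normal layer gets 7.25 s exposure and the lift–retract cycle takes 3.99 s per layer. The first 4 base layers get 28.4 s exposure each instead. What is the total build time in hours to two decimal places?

Number of layers: 87.3 / 0.025 → 3492 (rounded up).
Burn-in layers = 4 × (28.4 + 3.99) = 129.56 s.
Normal layers = 3488 × (7.25 + 3.99) = 39205.12 s.
Total = 129.56 + 39205.12 = 39334.68 s = 10.93 hours.

10.93 hours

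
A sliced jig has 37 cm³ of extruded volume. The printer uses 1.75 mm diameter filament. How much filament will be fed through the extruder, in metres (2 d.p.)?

Filament cross-section = π × (1.75/2)² = 2.4053 mm².
L = 37000 mm³ / 2.4053 mm² = 15382.7 mm, i.e. 15.38 m.

15.38 m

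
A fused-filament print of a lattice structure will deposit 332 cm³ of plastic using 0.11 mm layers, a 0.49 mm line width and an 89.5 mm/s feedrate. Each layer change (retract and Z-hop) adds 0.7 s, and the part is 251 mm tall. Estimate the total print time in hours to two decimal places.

19.56 hours

Bead cross-section: 0.11 × 0.49 → 0.0539 mm².
Total extruded path = 332000/0.0539 = 6159554.7 mm.
Print-move time: 6159554.7 / 89.5 → 68821.8 s.
Layers = ⌈251/0.11⌉ = 2282.
Non-print overhead: 2282 × 0.7 → 1597.4 s.
Total = 68821.8 + 1597.4 = 70419.2 s = 19.56 hours.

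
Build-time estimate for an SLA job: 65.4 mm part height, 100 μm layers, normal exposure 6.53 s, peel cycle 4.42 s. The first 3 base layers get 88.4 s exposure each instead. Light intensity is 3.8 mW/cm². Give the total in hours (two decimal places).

Layer count = ceil(65.4 / 0.1) = 654.
Bottom layers: 3 × (88.4 + 4.42) → 278.46 s.
Normal layers = 651 × (6.53 + 4.42) = 7128.45 s.
Sum: 278.46 + 7128.45 = 7406.91 s → 2.06 hours.

2.06 hours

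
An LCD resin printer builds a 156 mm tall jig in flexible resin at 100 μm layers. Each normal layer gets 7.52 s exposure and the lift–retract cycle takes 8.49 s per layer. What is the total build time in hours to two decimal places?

6.94 hours

Layers = ⌈156/0.1⌉ = 1560.
Each layer takes: 7.52 + 8.49 → 16.01 s.
Total = 1560 × 16.01 = 24975.6 s = 6.94 hours.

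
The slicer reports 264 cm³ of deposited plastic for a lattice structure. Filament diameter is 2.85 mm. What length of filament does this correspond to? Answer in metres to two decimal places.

41.38 m

A = π r² = π × 1.425² = 6.3794 mm².
L = 264000 mm³ / 6.3794 mm² = 41383.2 mm, i.e. 41.38 m.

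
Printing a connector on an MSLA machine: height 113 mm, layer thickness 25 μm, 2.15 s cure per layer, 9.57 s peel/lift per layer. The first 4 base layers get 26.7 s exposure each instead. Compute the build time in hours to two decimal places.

Number of layers: 113 / 0.025 → 4520 (rounded up).
Bottom layers = 4 × (26.7 + 9.57), so 145.08 s.
Regular layers = 4516 × (2.15 + 9.57) = 52927.52 s.
Total = 145.08 + 52927.52 = 53072.6 s = 14.74 hours.

14.74 hours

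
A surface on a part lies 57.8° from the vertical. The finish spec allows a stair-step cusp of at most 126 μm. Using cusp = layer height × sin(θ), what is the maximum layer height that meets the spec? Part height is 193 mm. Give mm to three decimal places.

0.149 mm

sin(57.8°) = 0.8462; t_max = 0.126/0.8462 = 0.149 mm.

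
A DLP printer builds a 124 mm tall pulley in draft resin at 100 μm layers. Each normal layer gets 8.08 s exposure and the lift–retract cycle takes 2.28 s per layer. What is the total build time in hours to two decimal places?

3.57 hours

Number of layers: 124 / 0.1 → 1240 (rounded up).
Per-layer time: 8.08 + 2.28 → 10.36 s.
Total = 1240 × 10.36 = 12846.4 s = 3.57 hours.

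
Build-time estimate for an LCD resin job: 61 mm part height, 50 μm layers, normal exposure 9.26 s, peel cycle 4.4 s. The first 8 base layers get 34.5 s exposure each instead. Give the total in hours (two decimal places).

Layers = ⌈61/0.05⌉ = 1220.
Bottom layers = 8 × (34.5 + 4.4), so 311.2 s.
Remaining layers = 1212 × (9.26 + 4.4) = 16555.92 s.
Total = 311.2 + 16555.92 = 16867.12 s = 4.69 hours.

4.69 hours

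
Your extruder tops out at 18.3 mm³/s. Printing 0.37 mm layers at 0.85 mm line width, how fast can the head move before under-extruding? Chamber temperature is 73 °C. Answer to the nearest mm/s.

58 mm/s

Bead cross-section = 0.37 × 0.85, so 0.3145 mm².
Max speed = 18.3 / 0.3145 = 58.19 ≈ 58 mm/s.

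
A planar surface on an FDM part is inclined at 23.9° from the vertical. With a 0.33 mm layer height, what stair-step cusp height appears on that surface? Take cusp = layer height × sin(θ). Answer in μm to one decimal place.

h_c = t·sin θ = 0.33 × 0.4051 = 0.133683 mm (133.7 μm).

133.7 μm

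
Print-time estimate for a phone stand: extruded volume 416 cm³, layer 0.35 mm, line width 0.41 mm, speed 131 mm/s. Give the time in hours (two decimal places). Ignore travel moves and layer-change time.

6.15 hours

Line area = 0.35 × 0.41 = 0.1435 mm².
Toolpath length = 416 cm³ / 0.1435 mm² = 416000 / 0.1435 = 2898954.7 mm.
Print-move time: 2898954.7 / 131 → 22129.4 s.
That's 22129.4 s → 6.15 hours.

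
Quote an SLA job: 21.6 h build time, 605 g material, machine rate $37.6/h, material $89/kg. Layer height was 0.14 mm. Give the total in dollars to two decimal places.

$866.01

Time charge: 37.6 × 21.6 → $812.16.
Material charge = 89 × 605/1000 = $53.845.
Total = 812.16 + 53.845 = 866.005 ≈ $866.01.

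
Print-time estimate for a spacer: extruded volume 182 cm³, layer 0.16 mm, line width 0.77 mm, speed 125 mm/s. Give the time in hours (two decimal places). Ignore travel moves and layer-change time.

Line area = 0.16 × 0.77, so 0.1232 mm².
Path length: 182000 mm³ / 0.1232 mm² → 1477272.7 mm.
Print-move time = 1477272.7 / 125 = 11818.2 s.
That's 11818.2 s → 3.28 hours.

3.28 hours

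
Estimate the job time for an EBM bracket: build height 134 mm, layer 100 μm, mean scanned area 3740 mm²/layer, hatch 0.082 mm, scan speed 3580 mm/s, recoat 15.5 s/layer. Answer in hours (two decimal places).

10.51 hours

Number of layers: 134 / 0.1 → 1340 (rounded up).
Per-layer scan distance = 3740 / 0.082 = 45609.8 mm.
Per-layer scan time = 45609.8 / 3580, so 12.7402 s.
Time per layer = 12.7402 + 15.5 = 28.2402 s.
Total: 1340 × 28.2402 s = 37841.868 s → 10.51 hours.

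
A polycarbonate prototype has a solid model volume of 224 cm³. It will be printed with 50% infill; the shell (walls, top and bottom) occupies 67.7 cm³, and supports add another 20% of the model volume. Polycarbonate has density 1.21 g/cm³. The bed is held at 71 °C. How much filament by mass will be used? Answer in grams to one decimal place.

230.7 g

Infill region = 224 − 67.7, so 156.3 cm³.
Infill deposited: 0.50 × 156.3 → 78.15 cm³.
Support = 0.20 × 224, so 44.8 cm³.
Total printed volume: 67.7 + 78.15 + 44.8 → 190.65 cm³.
Mass: 190.65 × 1.21 → 230.6865 g.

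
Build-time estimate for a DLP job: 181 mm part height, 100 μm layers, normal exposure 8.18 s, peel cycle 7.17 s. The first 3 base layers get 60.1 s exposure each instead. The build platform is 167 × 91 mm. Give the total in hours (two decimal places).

Number of layers: 181 / 0.1 → 1810 (rounded up).
Bottom layers = 3 × (60.1 + 7.17) = 201.81 s.
Regular layers = 1807 × (8.18 + 7.17), so 27737.45 s.
Total = 201.81 + 27737.45 = 27939.26 s = 7.76 hours.

7.76 hours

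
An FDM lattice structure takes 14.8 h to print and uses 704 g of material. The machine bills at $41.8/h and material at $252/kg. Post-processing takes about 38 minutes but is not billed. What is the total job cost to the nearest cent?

Machine cost = 41.8 × 14.8, so $618.64.
Material cost = 252 × 704/1000, so $177.408.
Total = 618.64 + 177.408 = 796.048 ≈ $796.05.

$796.05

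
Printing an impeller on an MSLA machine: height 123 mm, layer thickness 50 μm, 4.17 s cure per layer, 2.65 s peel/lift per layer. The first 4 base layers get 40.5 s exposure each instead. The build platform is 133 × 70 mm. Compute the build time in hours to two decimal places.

4.70 hours

Number of layers: 123 / 0.05 → 2460 (rounded up).
Base layers = 4 × (40.5 + 2.65), so 172.6 s.
Normal layers = 2456 × (4.17 + 2.65) = 16749.92 s.
Total = 172.6 + 16749.92 = 16922.52 s = 4.70 hours.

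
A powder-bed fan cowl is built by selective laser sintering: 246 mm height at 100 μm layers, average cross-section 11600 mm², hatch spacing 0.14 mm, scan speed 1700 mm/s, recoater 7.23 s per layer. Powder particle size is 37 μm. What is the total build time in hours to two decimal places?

Number of layers: 246 / 0.1 → 2460 (rounded up).
Per-layer scan distance = 11600 / 0.14, so 82857.1 mm.
Laser time per layer: 82857.1 / 1700 → 48.7395 s.
Layer cycle = 48.7395 + 7.23, so 55.9695 s.
Build time = 2460 × 55.9695 = 137684.97 s = 38.25 hours.

38.25 hours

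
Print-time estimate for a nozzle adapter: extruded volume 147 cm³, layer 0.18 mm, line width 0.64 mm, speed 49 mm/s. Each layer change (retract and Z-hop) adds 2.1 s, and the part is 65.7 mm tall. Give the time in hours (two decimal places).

Bead cross-section: 0.18 × 0.64 → 0.1152 mm².
Total extruded path = 147000/0.1152 = 1276041.7 mm.
Print-move time = 1276041.7 / 49, so 26041.7 s.
Number of layers: 65.7 / 0.18 → 365 (rounded up).
Z-hop total = 365 × 2.1 = 766.5 s.
Altogether 26041.7 + 766.5 = 26808.2 s, i.e. 7.45 hours.

7.45 hours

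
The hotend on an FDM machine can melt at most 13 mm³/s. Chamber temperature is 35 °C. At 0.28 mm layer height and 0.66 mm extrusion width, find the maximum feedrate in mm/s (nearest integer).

Extrusion cross-section = 0.28 × 0.66 = 0.1848 mm².
v_max = Q/A = 13/0.1848 = 70.35 mm/s → 70 mm/s.

70 mm/s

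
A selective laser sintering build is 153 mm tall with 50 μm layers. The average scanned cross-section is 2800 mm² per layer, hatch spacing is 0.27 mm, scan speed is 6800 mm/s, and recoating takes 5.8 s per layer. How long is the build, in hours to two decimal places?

6.23 hours

Layer count = ceil(153 / 0.05) = 3060.
Scan path per layer: 2800 / 0.27 → 10370.4 mm.
Laser time per layer = 10370.4 / 6800, so 1.5251 s.
Per-layer time = 1.5251 + 5.8, so 7.3251 s.
Build time = 3060 × 7.3251 = 22414.806 s = 6.23 hours.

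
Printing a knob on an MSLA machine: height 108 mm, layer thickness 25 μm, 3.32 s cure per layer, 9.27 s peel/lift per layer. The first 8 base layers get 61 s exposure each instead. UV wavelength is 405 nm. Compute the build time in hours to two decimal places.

15.24 hours

Layer count = ceil(108 / 0.025) = 4320.
Burn-in layers: 8 × (61 + 9.27) → 562.16 s.
Normal layers = 4312 × (3.32 + 9.27) = 54288.08 s.
Total = 562.16 + 54288.08 = 54850.24 s = 15.24 hours.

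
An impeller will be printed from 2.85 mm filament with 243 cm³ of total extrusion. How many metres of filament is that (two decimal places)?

38.09 m

A = π r² = π × 1.425² = 6.3794 mm².
L = 243000 mm³ / 6.3794 mm² = 38091.36 mm, i.e. 38.09 m.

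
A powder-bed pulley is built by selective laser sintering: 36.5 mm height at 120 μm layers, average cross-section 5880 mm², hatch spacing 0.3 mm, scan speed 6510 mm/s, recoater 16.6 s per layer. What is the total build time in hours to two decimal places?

Layer count = ceil(36.5 / 0.12) = 305.
Hatch length per layer = 5880 / 0.3 = 19600 mm.
Laser time per layer = 19600 / 6510 = 3.0108 s.
Time per layer = 3.0108 + 16.6 = 19.6108 s.
Total: 305 × 19.6108 s = 5981.294 s → 1.66 hours.

1.66 hours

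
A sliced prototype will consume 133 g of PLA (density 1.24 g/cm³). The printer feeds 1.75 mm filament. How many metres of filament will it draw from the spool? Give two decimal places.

44.59 m

Volume = 133 g / 1.24 g·cm⁻³ = 107.2581 cm³ = 107258.1 mm³.
Filament cross-section = π × (1.75/2)² = 2.4053 mm².
Length = 107258.1 / 2.4053 = 44592.4 mm = 44.59 m.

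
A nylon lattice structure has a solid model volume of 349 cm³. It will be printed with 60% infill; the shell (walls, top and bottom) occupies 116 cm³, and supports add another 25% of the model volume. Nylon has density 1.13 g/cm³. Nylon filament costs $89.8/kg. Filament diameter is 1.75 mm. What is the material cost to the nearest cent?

$34.81

Interior volume = 349 − 116, so 233 cm³.
Infill deposited = 0.60 × 233 = 139.8 cm³.
Support = 0.25 × 349, so 87.25 cm³.
Total extruded = 116 + 139.8 + 87.25 = 343.05 cm³.
Mass = 343.05 × 1.13 = 387.6465 g.
At $89.8/kg: 387.6465/1000 × 89.8 = $34.81.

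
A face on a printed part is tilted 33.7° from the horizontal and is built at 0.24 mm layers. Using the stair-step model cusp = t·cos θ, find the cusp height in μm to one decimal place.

cos(33.7°) = 0.8320, so cusp = 0.24 × 0.8320 = 0.19968 mm → 199.7 μm.

199.7 μm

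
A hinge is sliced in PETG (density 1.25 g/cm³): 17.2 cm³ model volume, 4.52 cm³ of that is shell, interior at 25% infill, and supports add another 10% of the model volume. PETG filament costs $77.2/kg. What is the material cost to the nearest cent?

Infill region = 17.2 − 4.52, so 12.68 cm³.
Infill deposited: 0.25 × 12.68 → 3.17 cm³.
Support = 0.10 × 17.2 = 1.72 cm³.
Total printed volume = 4.52 + 3.17 + 1.72, so 9.41 cm³.
Mass = 9.41 × 1.25 = 11.7625 g.
Cost = 11.7625 g / 1000 × $77.2/kg = $0.91.

$0.91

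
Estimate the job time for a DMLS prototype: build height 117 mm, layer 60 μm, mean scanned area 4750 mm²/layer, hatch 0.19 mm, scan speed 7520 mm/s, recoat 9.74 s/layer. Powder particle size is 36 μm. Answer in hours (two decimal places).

7.08 hours

Layer count = ceil(117 / 0.06) = 1950.
Per-layer scan distance = 4750 / 0.19 = 25000 mm.
Laser time per layer = 25000 / 7520, so 3.3245 s.
Per-layer time: 3.3245 + 9.74 → 13.0645 s.
Build time = 1950 × 13.0645 = 25475.775 s = 7.08 hours.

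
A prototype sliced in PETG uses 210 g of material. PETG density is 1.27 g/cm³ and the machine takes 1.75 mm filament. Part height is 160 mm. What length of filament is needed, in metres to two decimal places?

Extruded volume: 210/1.27 = 165.3543 cm³ (165354.3 mm³).
Filament cross-section = π × (1.75/2)² = 2.4053 mm².
Length = 165354.3 / 2.4053 = 68745.81 mm = 68.75 m.

68.75 m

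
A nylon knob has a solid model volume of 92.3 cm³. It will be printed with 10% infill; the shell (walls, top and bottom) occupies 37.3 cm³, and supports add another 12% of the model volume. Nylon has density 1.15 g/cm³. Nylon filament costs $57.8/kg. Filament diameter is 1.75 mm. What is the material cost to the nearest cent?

Volume inside the shell = 92.3 − 37.3, so 55 cm³.
Deposited infill: 0.10 × 55 → 5.5 cm³.
Support: 0.12 × 92.3 → 11.076 cm³.
Deposited volume: 37.3 + 5.5 + 11.076 → 53.876 cm³.
Mass: 53.876 × 1.15 → 61.9574 g.
Cost = 61.9574 g / 1000 × $57.8/kg = $3.58.

$3.58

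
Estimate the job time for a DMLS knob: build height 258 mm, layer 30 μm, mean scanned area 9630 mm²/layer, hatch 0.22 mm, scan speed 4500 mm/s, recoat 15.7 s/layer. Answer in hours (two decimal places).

60.74 hours

Layers = ⌈258/0.03⌉ = 8600.
Hatch length per layer: 9630 / 0.22 → 43772.7 mm.
Scan time per layer: 43772.7 / 4500 → 9.7273 s.
Per-layer time = 9.7273 + 15.7, so 25.4273 s.
8600 layers × 25.4273 s/layer = 218674.78 s, i.e. 60.74 hours.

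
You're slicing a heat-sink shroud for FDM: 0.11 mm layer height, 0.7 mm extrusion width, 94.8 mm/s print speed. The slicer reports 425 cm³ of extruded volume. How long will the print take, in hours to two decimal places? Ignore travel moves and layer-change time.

16.17 hours

Extrusion cross-section = 0.11 × 0.7, so 0.077 mm².
Total extruded path = 425000/0.077 = 5519480.5 mm.
Time extruding = 5519480.5 / 94.8 = 58222.4 s.
Converting: 58222.4 s = 16.17 hours.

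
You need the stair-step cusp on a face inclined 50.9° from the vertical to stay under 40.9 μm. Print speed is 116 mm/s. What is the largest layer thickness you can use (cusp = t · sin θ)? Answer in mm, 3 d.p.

0.053 mm

Layer height = cusp / sin(50.9°) = 0.0409 / 0.7760 = 0.053 mm.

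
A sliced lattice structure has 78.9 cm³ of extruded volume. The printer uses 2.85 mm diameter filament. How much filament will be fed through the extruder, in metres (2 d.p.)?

12.37 m

Cross-section of 2.85 mm filament: π·(2.85/2)² = 6.3794 mm².
L = 78900 mm³ / 6.3794 mm² = 12367.93 mm, i.e. 12.37 m.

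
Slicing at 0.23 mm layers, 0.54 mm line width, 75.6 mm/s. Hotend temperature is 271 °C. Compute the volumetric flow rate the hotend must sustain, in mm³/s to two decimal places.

9.39

A = 0.23 × 0.54 = 0.1242 mm².
Q = v·A = 75.6 × 0.1242 = 9.39 mm³/s.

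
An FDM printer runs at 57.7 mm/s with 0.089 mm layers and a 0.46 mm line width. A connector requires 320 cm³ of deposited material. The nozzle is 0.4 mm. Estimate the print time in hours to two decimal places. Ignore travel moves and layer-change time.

37.63 hours

Bead cross-section = 0.089 × 0.46 = 0.04094 mm².
Toolpath length = 320 cm³ / 0.04094 mm² = 320000 / 0.04094 = 7816316.6 mm.
Extrusion time = 7816316.6 / 57.7 = 135464.8 s.
That's 135464.8 s → 37.63 hours.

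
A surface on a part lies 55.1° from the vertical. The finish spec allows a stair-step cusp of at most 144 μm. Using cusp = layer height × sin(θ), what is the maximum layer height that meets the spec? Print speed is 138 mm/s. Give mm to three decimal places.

t = h_c / sin θ = 0.144 / 0.8202 = 0.176 mm.

0.176 mm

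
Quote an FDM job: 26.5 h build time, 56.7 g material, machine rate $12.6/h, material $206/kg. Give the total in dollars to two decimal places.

Machine-time cost: 12.6 × 26.5 → $333.90.
Material cost = 206 × 56.7/1000, so $11.6802.
Total = 333.90 + 11.6802 = 345.5802 ≈ $345.58.

$345.58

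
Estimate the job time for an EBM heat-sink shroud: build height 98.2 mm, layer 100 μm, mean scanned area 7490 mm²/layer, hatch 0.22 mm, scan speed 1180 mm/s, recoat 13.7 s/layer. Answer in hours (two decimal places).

11.61 hours

Number of layers: 98.2 / 0.1 → 982 (rounded up).
Hatch length per layer: 7490 / 0.22 → 34045.5 mm.
Scan time per layer: 34045.5 / 1180 → 28.8521 s.
Time per layer = 28.8521 + 13.7 = 42.5521 s.
Total: 982 × 42.5521 s = 41786.1622 s → 11.61 hours.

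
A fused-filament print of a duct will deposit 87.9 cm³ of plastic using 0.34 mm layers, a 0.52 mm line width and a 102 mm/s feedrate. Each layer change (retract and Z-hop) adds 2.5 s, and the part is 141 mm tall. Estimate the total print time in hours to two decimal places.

1.64 hours

Extrusion cross-section = 0.34 × 0.52, so 0.1768 mm².
Toolpath length = 87.9 cm³ / 0.1768 mm² = 87900 / 0.1768 = 497171.9 mm.
Print-move time = 497171.9 / 102, so 4874.2 s.
Layer count = ceil(141 / 0.34) = 415.
Layer-change overhead: 415 × 2.5 → 1037.5 s.
Altogether 4874.2 + 1037.5 = 5911.7 s, i.e. 1.64 hours.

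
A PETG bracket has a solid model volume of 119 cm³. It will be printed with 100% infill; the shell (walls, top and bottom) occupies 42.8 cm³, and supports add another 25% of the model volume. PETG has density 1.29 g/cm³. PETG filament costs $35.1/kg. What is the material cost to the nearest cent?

Volume inside the shell: 119 − 42.8 → 76.2 cm³.
Deposited infill = 1.00 × 76.2, so 76.2 cm³.
Support = 0.25 × 119, so 29.75 cm³.
Total printed volume = 42.8 + 76.2 + 29.75 = 148.75 cm³.
Mass: 148.75 × 1.29 → 191.8875 g.
Cost = 191.8875 g / 1000 × $35.1/kg = $6.74.

$6.74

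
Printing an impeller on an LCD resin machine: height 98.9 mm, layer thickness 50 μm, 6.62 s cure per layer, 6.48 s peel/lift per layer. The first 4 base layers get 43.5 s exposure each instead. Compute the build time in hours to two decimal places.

7.24 hours

Number of layers: 98.9 / 0.05 → 1978 (rounded up).
Base layers = 4 × (43.5 + 6.48), so 199.92 s.
Regular layers = 1974 × (6.62 + 6.48) = 25859.4 s.
Total = 199.92 + 25859.4 = 26059.32 s = 7.24 hours.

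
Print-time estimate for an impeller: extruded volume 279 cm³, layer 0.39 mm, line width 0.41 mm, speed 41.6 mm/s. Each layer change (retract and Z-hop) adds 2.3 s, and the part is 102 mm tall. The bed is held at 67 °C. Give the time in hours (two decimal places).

11.82 hours

Extrusion cross-section = 0.39 × 0.41 = 0.1599 mm².
Path length: 279000 mm³ / 0.1599 mm² → 1744840.5 mm.
Extrusion time = 1744840.5 / 41.6, so 41943.3 s.
Number of layers: 102 / 0.39 → 262 (rounded up).
Layer-change overhead = 262 × 2.3 = 602.6 s.
Altogether 41943.3 + 602.6 = 42545.9 s, i.e. 11.82 hours.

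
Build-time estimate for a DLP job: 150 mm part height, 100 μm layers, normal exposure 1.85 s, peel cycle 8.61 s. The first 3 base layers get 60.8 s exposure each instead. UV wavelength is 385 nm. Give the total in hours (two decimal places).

4.41 hours

Layers = ⌈150/0.1⌉ = 1500.
Base layers = 3 × (60.8 + 8.61), so 208.23 s.
Normal layers: 1497 × (1.85 + 8.61) → 15658.62 s.
Sum: 208.23 + 15658.62 = 15866.85 s → 4.41 hours.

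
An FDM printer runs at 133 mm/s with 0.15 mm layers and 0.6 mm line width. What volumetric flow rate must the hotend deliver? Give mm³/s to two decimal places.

11.97

Extrusion cross-section: 0.15 × 0.6 → 0.09 mm².
Volumetric flow = 133 × 0.09 = 11.97 mm³/s.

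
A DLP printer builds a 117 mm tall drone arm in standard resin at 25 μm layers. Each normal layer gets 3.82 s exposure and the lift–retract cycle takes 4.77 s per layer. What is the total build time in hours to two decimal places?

11.17 hours

Layers = ⌈117/0.025⌉ = 4680.
Each layer takes: 3.82 + 4.77 → 8.59 s.
Total = 4680 × 8.59 = 40201.2 s = 11.17 hours.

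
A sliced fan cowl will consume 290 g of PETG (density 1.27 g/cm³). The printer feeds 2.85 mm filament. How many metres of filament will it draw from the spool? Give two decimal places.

35.79 m

Volume = 290 g / 1.27 g·cm⁻³ = 228.3465 cm³ = 228346.5 mm³.
Cross-section of 2.85 mm filament: π·(2.85/2)² = 6.3794 mm².
L = V/A = 228346.5/6.3794 = 35794.35 mm → 35.79 m.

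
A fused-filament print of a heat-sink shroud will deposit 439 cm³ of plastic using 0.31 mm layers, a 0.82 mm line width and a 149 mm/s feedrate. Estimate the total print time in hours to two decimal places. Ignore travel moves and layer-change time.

3.22 hours

Bead cross-section = 0.31 × 0.82 = 0.2542 mm².
Toolpath length = 439 cm³ / 0.2542 mm² = 439000 / 0.2542 = 1726986.6 mm.
Extrusion time = 1726986.6 / 149 = 11590.5 s.
11590.5 s = 3.22 hours.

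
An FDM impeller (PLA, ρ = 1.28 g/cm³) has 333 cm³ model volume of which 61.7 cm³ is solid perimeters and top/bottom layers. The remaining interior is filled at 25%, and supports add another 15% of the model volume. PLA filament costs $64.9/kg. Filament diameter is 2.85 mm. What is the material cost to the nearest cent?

Volume inside the shell = 333 − 61.7, so 271.3 cm³.
Infill volume = 0.25 × 271.3 = 67.825 cm³.
Support = 0.15 × 333, so 49.95 cm³.
Total extruded: 61.7 + 67.825 + 49.95 → 179.475 cm³.
Mass = 179.475 × 1.28 = 229.728 g.
Cost = 229.728 g / 1000 × $64.9/kg = $14.91.

$14.91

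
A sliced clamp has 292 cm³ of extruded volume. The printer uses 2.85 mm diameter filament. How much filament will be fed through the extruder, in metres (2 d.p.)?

Cross-section of 2.85 mm filament: π·(2.85/2)² = 6.3794 mm².
Length = 292 cm³ / 6.3794 mm² = 292000 / 6.3794 = 45772.33 mm = 45.77 m.

45.77 m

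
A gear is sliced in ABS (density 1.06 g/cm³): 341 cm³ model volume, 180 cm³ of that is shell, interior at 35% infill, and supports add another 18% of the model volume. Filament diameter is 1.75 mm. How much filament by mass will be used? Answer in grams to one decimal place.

Infill region = 341 − 180 = 161 cm³.
Infill volume = 0.35 × 161, so 56.35 cm³.
Support: 0.18 × 341 → 61.38 cm³.
Total extruded: 180 + 56.35 + 61.38 → 297.73 cm³.
Mass = 297.73 × 1.06, so 315.5938 g.

315.6 g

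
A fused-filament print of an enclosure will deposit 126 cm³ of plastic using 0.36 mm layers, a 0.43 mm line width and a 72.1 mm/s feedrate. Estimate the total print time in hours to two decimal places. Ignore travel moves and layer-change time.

Line area: 0.36 × 0.43 → 0.1548 mm².
Toolpath length = 126 cm³ / 0.1548 mm² = 126000 / 0.1548 = 813953.5 mm.
Time extruding = 813953.5 / 72.1, so 11289.2 s.
Converting: 11289.2 s = 3.14 hours.

3.14 hours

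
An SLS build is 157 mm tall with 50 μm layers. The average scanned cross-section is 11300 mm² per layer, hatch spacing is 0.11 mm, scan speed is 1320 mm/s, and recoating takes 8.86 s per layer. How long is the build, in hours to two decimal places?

Layer count = ceil(157 / 0.05) = 3140.
Scan path per layer = 11300 / 0.11 = 102727.3 mm.
Per-layer scan time = 102727.3 / 1320 = 77.8237 s.
Time per layer = 77.8237 + 8.86, so 86.6837 s.
Build time = 3140 × 86.6837 = 272186.818 s = 75.61 hours.

75.61 hours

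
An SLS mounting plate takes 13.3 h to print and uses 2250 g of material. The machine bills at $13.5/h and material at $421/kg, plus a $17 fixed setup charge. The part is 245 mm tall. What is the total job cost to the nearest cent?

Time charge = 13.5 × 13.3, so $179.55.
Feedstock cost = 421 × 2250/1000, so $947.25.
Total = 179.55 + 947.25 + 17 = $1143.80.

$1143.80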